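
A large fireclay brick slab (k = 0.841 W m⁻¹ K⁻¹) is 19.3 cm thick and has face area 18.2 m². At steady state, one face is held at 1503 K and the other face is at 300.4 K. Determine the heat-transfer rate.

Q = kA·ΔT/L = 0.841 × 18.2 × |1503 K − 300.4 K| / 0.193 = 95400 W

Q = 95.4 kW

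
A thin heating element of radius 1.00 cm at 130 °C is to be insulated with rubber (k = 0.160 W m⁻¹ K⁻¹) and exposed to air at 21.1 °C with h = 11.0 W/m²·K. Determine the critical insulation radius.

For a cylinder, r_cr = k_ins/h = 0.160/11.0 = 0.0145 m = 1.45 cm

r_cr = 1.45 cm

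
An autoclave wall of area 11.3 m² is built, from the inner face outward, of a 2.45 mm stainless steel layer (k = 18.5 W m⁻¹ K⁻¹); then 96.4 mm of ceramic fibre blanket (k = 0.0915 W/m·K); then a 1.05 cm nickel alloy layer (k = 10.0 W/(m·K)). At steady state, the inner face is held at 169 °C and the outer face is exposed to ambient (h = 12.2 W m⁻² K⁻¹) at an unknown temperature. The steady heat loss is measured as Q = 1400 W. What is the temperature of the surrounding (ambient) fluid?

T_out = 28.2 °C

Series resistances:
  R_stainless steel = L/(kA) = 0.00245/(18.5·11.3) = 1.172×10^-5 K/W
  R_ceramic fibre blanket = L/(kA) = 0.0964/(0.0915·11.3) = 0.09323 K/W
  R_nickel alloy = L/(kA) = 0.0105/(10.0·11.3) = 9.292×10^-5 K/W
  R_conv,out = 1/(hA) = 1/(12.2·11.3) = 0.007254 K/W
ΣR = 0.1006 K/W
ΔT = Q·ΣR = 1400 × 0.1006 = 140.8 K
Heat flows outward, so T_out = T_in − ΔT = 169 − 140.8 = 28.2 °C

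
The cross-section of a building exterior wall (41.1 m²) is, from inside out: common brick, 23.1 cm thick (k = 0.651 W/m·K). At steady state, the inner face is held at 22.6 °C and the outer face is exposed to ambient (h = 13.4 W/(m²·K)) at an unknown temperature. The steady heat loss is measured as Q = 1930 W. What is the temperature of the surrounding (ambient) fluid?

Series resistances:
  R_common brick = L/(kA) = 0.231/(0.651·41.1) = 0.008634 K/W
  R_conv,out = 1/(hA) = 1/(13.4·41.1) = 0.001816 K/W
ΣR = 0.01045 K/W
ΔT = Q·ΣR = 1930 × 0.01045 = 20.17 K
Heat flows outward, so T_out = T_in − ΔT = 22.6 − 20.17 = 2.43 °C

T_out = 2.43 °C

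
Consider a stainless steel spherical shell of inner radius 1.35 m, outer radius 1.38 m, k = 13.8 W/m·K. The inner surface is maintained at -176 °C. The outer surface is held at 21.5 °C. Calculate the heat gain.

Q = 2130 kW

Q = 4πk·ΔT/(1/r₁ − 1/r₂) = 4π × 13.8 × 197.5 / (1/1.35 − 1/1.38) = 2.13×10^6 W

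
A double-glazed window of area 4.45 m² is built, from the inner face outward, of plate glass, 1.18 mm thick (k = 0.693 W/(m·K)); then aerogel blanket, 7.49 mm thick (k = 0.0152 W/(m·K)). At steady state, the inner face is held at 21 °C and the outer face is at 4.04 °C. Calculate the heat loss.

Q = 153 W

Resistance network (inner→outer):
  R_plate glass = L/(kA) = 0.00118/(0.693·4.45) = 3.826×10^-4 K/W
  R_aerogel blanket = L/(kA) = 0.00749/(0.0152·4.45) = 0.1107 K/W
ΣR = 3.826×10^-4 + 0.1107 = 0.1111 K/W
Q = ΔT/ΣR = (21 °C − 4.04 °C)/0.1111 = 153 W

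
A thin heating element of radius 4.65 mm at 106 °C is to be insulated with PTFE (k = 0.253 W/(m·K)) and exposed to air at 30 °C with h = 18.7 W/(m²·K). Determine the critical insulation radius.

For a cylinder, r_cr = k_ins/h = 0.253/18.7 = 0.0135 m = 1.35 cm

r_cr = 1.35 cm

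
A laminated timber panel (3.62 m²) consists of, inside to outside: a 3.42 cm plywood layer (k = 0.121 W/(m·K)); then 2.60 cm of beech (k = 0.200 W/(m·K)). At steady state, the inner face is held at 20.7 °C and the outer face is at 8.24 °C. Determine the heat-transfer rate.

Series thermal resistances, inner to outer:
  R_plywood = L/(kA) = 0.0342/(0.121·3.62) = 0.07808 K/W
  R_beech = L/(kA) = 0.0260/(0.200·3.62) = 0.03591 K/W
ΣR = 0.07808 + 0.03591 = 0.1140 K/W
Q = ΔT/ΣR = (20.7 °C − 8.24 °C)/0.1140 = 109 W

Q = 109 W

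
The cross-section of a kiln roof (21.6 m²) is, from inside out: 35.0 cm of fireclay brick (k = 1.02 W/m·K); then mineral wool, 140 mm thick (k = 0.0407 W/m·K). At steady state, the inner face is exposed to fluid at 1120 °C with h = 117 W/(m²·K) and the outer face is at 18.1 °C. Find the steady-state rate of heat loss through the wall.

Treat each layer as a resistance in series:
  R_conv,in = 1/(hA) = 1/(117·21.6) = 3.957×10^-4 K/W
  R_fireclay brick = L/(kA) = 0.350/(1.02·21.6) = 0.01589 K/W
  R_mineral wool = L/(kA) = 0.140/(0.0407·21.6) = 0.1593 K/W
ΣR = 3.957×10^-4 + 0.01589 + 0.1593 = 0.1756 K/W
Q = ΔT/ΣR = (1120 °C − 18.1 °C)/0.1756 = 6280 W

Q = 6280 W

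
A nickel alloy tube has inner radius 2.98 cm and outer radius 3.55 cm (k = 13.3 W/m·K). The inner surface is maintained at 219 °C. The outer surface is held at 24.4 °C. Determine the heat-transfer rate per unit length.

Q' = 92.9 kW/m

Q' = 2πk·ΔT/ln(r₂/r₁) = 2π × 13.3 × 194.6 / ln(0.0355/0.0298) = 92900 W/m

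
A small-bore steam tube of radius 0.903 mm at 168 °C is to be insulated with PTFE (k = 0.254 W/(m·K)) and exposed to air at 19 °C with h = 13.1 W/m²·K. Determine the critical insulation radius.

For a cylinder, r_cr = k_ins/h = 0.254/13.1 = 0.0194 m = 1.94 cm

r_cr = 1.94 cm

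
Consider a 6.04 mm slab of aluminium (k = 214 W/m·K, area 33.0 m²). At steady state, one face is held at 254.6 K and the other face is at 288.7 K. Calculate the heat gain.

Q = 39900 kW

Q = kA·ΔT/L = 214 × 33.0 × |254.6 K − 288.7 K| / 0.00604 = 3.99×10^7 W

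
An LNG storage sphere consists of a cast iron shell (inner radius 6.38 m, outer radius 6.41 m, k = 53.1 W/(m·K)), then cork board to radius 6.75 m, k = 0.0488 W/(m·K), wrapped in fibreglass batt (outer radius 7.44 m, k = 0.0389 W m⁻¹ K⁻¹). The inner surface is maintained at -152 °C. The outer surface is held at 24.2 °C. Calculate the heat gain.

Q = 4.31 kW

Resistance network (inner→outer):
  R_cast iron = (1/6.38 − 1/6.41)/(4πk) = 7.336×10^-4/(4π·53.1) = 1.099×10^-6 K/W
  R_cork board = (1/6.41 − 1/6.75)/(4πk) = 0.007858/(4π·0.0488) = 0.01281 K/W
  R_fibreglass batt = (1/6.75 − 1/7.44)/(4πk) = 0.01374/(4π·0.0389) = 0.02811 K/W
ΣR = 1.099×10^-6 + 0.01281 + 0.02811 = 0.04092 K/W
Q = ΔT/ΣR = (-152 °C − 24.2 °C)/0.04092 = -4310 W
(Negative Q ⇒ heat flows inward; heat gain = 4310 W.)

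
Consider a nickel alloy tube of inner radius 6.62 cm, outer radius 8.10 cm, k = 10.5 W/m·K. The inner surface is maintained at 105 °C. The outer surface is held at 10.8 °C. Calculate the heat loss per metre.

Q' = 30.8 kW/m

Q' = 2πk·ΔT/ln(r₂/r₁) = 2π × 10.5 × 94.2 / ln(0.0810/0.0662) = 30800 W/m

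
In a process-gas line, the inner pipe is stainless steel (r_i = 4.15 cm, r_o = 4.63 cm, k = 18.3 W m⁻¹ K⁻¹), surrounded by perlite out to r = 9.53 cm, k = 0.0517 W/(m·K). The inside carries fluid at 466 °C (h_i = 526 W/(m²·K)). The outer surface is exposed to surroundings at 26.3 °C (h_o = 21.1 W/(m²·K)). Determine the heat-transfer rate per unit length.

Resistance network (inner→outer):
  R'_conv,in = 1/(2πr h) = 1/(2π·0.0415·526) = 0.007291 m·K/W
  R'_stainless steel = ln(0.0463/0.0415)/(2πk) = 0.1094/(2π·18.3) = 9.519×10^-4 m·K/W
  R'_perlite = ln(0.0953/0.0463)/(2πk) = 0.7219/(2π·0.0517) = 2.222 m·K/W
  R'_conv,out = 1/(2πr h) = 1/(2π·0.0953·21.1) = 0.07915 m·K/W
ΣR = 0.007291 + 9.519×10^-4 + 2.222 + 0.07915 = 2.309 m·K/W
Q' = ΔT/ΣR = (466 °C − 26.3 °C)/2.309 = 190 W/m

Q' = 190 W/m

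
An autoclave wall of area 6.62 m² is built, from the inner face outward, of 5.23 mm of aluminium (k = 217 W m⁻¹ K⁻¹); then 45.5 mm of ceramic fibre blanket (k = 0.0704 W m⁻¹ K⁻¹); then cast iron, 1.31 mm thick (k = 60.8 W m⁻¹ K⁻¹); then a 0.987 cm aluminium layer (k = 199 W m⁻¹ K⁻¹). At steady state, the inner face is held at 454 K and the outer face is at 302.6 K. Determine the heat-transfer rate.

Q = 1550 W

Series thermal resistances, inner to outer:
  R_aluminium = L/(kA) = 0.00523/(217·6.62) = 3.641×10^-6 K/W
  R_ceramic fibre blanket = L/(kA) = 0.0455/(0.0704·6.62) = 0.09763 K/W
  R_cast iron = L/(kA) = 0.00131/(60.8·6.62) = 3.255×10^-6 K/W
  R_aluminium = L/(kA) = 0.00987/(199·6.62) = 7.492×10^-6 K/W
ΣR = 3.641×10^-6 + 0.09763 + 3.255×10^-6 + 7.492×10^-6 = 0.09764 K/W
Q = ΔT/ΣR = (454 K − 302.6 K)/0.09764 = 1550 W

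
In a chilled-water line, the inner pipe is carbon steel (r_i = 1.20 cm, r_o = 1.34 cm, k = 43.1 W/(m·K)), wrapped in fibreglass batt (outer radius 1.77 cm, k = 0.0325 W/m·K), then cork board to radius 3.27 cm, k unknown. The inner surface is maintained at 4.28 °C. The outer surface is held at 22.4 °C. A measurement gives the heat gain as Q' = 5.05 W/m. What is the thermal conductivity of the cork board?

k = 0.0439 W/m·K

ΣR = ΔT/Q' = |4.28 − 22.4|/5.05 = 3.588 m·K/W
Known resistances:
  R'_carbon steel = ln(0.0134/0.0120)/(2πk) = 0.1103/(2π·43.1) = 4.075×10^-4 m·K/W
  R'_fibreglass batt = ln(0.0177/0.0134)/(2πk) = 0.2783/(2π·0.0325) = 1.363 m·K/W
R_cork board = ΣR − ΣR_known = 3.588 − 1.363 = 2.225 m·K/W
ln(r₂/r₁)/(2πk) = 2.225 ⇒ k = 0.6138/(2π·2.225) = 0.0439 W/m·K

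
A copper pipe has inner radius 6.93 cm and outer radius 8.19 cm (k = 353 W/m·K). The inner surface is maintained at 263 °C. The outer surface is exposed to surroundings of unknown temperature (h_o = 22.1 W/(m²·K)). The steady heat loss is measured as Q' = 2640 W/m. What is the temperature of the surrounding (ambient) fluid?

T_out = 30.7 °C

Sum the resistances:
  R'_copper = ln(0.0819/0.0693)/(2πk) = 0.1671/(2π·353) = 7.532×10^-5 m·K/W
  R'_conv,out = 1/(2πr h) = 1/(2π·0.0819·22.1) = 0.08793 m·K/W
ΣR = 0.08801 m·K/W
ΔT = Q'·ΣR = 2640 × 0.08801 = 232.3 K
Heat flows outward, so T_out = T_in − ΔT = 263 − 232.3 = 30.7 °C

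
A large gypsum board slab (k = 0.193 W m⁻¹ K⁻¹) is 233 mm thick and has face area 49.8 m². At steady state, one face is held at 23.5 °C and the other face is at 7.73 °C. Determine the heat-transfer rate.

Q = kA·ΔT/L = 0.193 × 49.8 × |23.5 °C − 7.73 °C| / 0.233 = 651 W

Q = 651 W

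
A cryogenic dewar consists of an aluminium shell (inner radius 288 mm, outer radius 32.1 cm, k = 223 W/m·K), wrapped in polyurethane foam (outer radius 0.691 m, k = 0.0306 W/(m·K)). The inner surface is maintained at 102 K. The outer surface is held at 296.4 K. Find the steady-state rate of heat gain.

Q = 44.8 W

Series thermal resistances, inner to outer:
  R_aluminium = (1/0.288 − 1/0.321)/(4πk) = 0.3570/(4π·223) = 1.274×10^-4 K/W
  R_polyurethane foam = (1/0.321 − 1/0.691)/(4πk) = 1.668/(4π·0.0306) = 4.338 K/W
ΣR = 1.274×10^-4 + 4.338 = 4.338 K/W
Q = ΔT/ΣR = (102 K − 296.4 K)/4.338 = -44.8 W
(Negative Q ⇒ heat flows inward; heat gain = 44.8 W.)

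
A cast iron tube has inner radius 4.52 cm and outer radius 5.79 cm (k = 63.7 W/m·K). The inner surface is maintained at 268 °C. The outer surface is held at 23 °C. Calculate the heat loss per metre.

Q' = 396 kW/m

Q' = 2πk·ΔT/ln(r₂/r₁) = 2π × 63.7 × 245 / ln(0.0579/0.0452) = 3.96×10^5 W/m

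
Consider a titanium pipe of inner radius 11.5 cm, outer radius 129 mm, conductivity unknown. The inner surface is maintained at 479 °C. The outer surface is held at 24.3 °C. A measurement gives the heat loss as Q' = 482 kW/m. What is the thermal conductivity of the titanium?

k = 19.4 W/m·K

ΣR = ΔT/Q' = |479 − 24.3|/4.82×10^5 = 9.434×10^-4 m·K/W
ln(r₂/r₁)/(2πk) = 9.434×10^-4 ⇒ k = 0.1149/(2π·9.434×10^-4) = 19.4 W/m·K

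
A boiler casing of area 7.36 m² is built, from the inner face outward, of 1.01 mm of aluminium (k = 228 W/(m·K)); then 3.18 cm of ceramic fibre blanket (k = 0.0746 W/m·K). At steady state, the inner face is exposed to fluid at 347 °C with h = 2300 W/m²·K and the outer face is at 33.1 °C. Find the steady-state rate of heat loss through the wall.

Q = 5410 W

Treat each layer as a resistance in series:
  R_conv,in = 1/(hA) = 1/(2300·7.36) = 5.907×10^-5 K/W
  R_aluminium = L/(kA) = 0.00101/(228·7.36) = 6.019×10^-7 K/W
  R_ceramic fibre blanket = L/(kA) = 0.0318/(0.0746·7.36) = 0.05792 K/W
ΣR = 5.907×10^-5 + 6.019×10^-7 + 0.05792 = 0.05798 K/W
Q = ΔT/ΣR = (347 °C − 33.1 °C)/0.05798 = 5410 W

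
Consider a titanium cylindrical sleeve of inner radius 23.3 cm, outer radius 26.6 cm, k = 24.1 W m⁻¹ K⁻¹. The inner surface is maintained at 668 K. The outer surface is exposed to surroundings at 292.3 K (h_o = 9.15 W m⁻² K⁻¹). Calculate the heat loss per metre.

Q' = 5.67 kW/m

Series thermal resistances, inner to outer:
  R'_titanium = ln(0.266/0.233)/(2πk) = 0.1325/(2π·24.1) = 8.747×10^-4 m·K/W
  R'_conv,out = 1/(2πr h) = 1/(2π·0.266·9.15) = 0.06539 m·K/W
ΣR = 8.747×10^-4 + 0.06539 = 0.06626 m·K/W
Q' = ΔT/ΣR = (668 K − 292.3 K)/0.06626 = 5670 W/m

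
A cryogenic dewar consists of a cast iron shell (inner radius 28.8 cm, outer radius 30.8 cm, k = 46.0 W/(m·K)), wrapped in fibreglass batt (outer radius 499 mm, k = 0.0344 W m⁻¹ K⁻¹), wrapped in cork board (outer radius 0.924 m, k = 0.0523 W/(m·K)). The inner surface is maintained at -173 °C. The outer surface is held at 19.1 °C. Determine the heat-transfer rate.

Resistance network (inner→outer):
  R_cast iron = (1/0.288 − 1/0.308)/(4πk) = 0.2255/(4π·46.0) = 3.900×10^-4 K/W
  R_fibreglass batt = (1/0.308 − 1/0.499)/(4πk) = 1.243/(4π·0.0344) = 2.875 K/W
  R_cork board = (1/0.499 − 1/0.924)/(4πk) = 0.9218/(4π·0.0523) = 1.403 K/W
ΣR = 3.900×10^-4 + 2.875 + 1.403 = 4.278 K/W
Q = ΔT/ΣR = (-173 °C − 19.1 °C)/4.278 = -44.9 W
(Negative Q ⇒ heat flows inward; heat gain = 44.9 W.)

Q = 44.9 W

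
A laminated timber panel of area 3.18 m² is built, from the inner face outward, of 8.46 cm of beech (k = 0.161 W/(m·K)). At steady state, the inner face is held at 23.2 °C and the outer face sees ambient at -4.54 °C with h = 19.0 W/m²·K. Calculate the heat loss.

Q = 153 W

Treat each layer as a resistance in series:
  R_beech = L/(kA) = 0.0846/(0.161·3.18) = 0.1652 K/W
  R_conv,out = 1/(hA) = 1/(19.0·3.18) = 0.01655 K/W
ΣR = 0.1652 + 0.01655 = 0.1818 K/W
Q = ΔT/ΣR = (23.2 °C − -4.54 °C)/0.1818 = 153 W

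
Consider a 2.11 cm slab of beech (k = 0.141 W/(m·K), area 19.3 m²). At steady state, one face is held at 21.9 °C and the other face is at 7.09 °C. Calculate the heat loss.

Q = kA·ΔT/L = 0.141 × 19.3 × |21.9 °C − 7.09 °C| / 0.0211 = 1910 W

Q = 1910 W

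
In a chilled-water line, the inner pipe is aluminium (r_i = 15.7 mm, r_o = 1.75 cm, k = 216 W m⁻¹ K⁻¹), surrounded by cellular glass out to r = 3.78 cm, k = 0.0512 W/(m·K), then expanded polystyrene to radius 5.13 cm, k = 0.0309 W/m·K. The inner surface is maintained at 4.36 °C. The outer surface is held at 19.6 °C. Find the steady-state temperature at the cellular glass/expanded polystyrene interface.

T = 13.6 °C

Treat each layer as a resistance in series:
  R'_aluminium = ln(0.0175/0.0157)/(2πk) = 0.1085/(2π·216) = 7.998×10^-5 m·K/W
  R'_cellular glass = ln(0.0378/0.0175)/(2πk) = 0.7701/(2π·0.0512) = 2.394 m·K/W
  R'_expanded polystyrene = ln(0.0513/0.0378)/(2πk) = 0.3054/(2π·0.0309) = 1.573 m·K/W
ΣR = 7.998×10^-5 + 2.394 + 1.573 = 3.967 m·K/W
Q' = ΔT/ΣR = (4.36 °C − 19.6 °C)/3.967 = -3.842 W/m
From the inner boundary to the cellular glass/expanded polystyrene interface, ΣR_partial = 2.394 m·K/W.
T_interface = T_in − Q'·ΣR_partial = 4.36 °C − (-3.842)(2.394) = 13.6 °C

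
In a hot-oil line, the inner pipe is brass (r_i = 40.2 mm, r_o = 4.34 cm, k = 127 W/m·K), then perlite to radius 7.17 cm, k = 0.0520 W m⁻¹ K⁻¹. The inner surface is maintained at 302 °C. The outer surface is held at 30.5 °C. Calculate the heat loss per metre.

Treat each layer as a resistance in series:
  R'_brass = ln(0.0434/0.0402)/(2πk) = 0.07659/(2π·127) = 9.598×10^-5 m·K/W
  R'_perlite = ln(0.0717/0.0434)/(2πk) = 0.5020/(2π·0.0520) = 1.537 m·K/W
ΣR = 9.598×10^-5 + 1.537 = 1.537 m·K/W
Q' = ΔT/ΣR = (302 °C − 30.5 °C)/1.537 = 177 W/m

Q' = 177 W/m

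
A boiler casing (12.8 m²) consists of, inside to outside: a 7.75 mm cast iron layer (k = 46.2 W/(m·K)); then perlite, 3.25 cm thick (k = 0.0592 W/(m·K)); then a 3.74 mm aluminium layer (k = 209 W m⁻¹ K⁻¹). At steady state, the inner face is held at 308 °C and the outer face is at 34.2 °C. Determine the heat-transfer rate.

Q = 6.38 kW

Treat each layer as a resistance in series:
  R_cast iron = L/(kA) = 0.00775/(46.2·12.8) = 1.311×10^-5 K/W
  R_perlite = L/(kA) = 0.0325/(0.0592·12.8) = 0.04289 K/W
  R_aluminium = L/(kA) = 0.00374/(209·12.8) = 1.398×10^-6 K/W
ΣR = 1.311×10^-5 + 0.04289 + 1.398×10^-6 = 0.04290 K/W
Q = ΔT/ΣR = (308 °C − 34.2 °C)/0.04290 = 6380 W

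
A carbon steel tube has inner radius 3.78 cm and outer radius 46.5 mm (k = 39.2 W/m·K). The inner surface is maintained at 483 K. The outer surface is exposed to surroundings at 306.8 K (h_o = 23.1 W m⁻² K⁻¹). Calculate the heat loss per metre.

Treat each layer as a resistance in series:
  R'_carbon steel = ln(0.0465/0.0378)/(2πk) = 0.2071/(2π·39.2) = 8.410×10^-4 m·K/W
  R'_conv,out = 1/(2πr h) = 1/(2π·0.0465·23.1) = 0.1482 m·K/W
ΣR = 8.410×10^-4 + 0.1482 = 0.1490 m·K/W
Q' = ΔT/ΣR = (483 K − 306.8 K)/0.1490 = 1180 W/m

Q' = 1180 W/m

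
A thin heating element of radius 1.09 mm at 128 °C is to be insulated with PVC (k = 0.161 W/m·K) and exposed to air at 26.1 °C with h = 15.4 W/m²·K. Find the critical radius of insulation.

For a cylinder, r_cr = k_ins/h = 0.161/15.4 = 0.0105 m = 1.05 cm

r_cr = 1.05 cm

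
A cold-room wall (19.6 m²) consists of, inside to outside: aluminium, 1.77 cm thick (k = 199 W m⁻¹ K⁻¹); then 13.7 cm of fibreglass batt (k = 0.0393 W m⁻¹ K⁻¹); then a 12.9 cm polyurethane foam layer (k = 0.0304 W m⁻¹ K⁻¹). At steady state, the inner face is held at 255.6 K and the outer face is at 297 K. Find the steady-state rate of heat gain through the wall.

Q = 105 W

Treat each layer as a resistance in series:
  R_aluminium = L/(kA) = 0.0177/(199·19.6) = 4.538×10^-6 K/W
  R_fibreglass batt = L/(kA) = 0.137/(0.0393·19.6) = 0.1779 K/W
  R_polyurethane foam = L/(kA) = 0.129/(0.0304·19.6) = 0.2165 K/W
ΣR = 4.538×10^-6 + 0.1779 + 0.2165 = 0.3944 K/W
Q = ΔT/ΣR = (255.6 K − 297 K)/0.3944 = -105 W
(Negative Q ⇒ heat flows inward; heat gain = 105 W.)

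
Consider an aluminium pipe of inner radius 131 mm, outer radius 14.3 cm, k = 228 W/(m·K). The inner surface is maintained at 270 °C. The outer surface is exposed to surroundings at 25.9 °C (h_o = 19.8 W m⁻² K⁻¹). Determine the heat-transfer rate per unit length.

Q' = 4.34 kW/m

Series thermal resistances, inner to outer:
  R'_aluminium = ln(0.143/0.131)/(2πk) = 0.08765/(2π·228) = 6.118×10^-5 m·K/W
  R'_conv,out = 1/(2πr h) = 1/(2π·0.143·19.8) = 0.05621 m·K/W
ΣR = 6.118×10^-5 + 0.05621 = 0.05627 m·K/W
Q' = ΔT/ΣR = (270 °C − 25.9 °C)/0.05627 = 4340 W/m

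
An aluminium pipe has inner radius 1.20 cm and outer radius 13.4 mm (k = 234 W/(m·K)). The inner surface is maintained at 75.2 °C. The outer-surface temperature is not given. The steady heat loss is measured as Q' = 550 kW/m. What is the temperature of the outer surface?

T_out = 33.9 °C

Sum the resistances:
  R'_aluminium = ln(0.0134/0.0120)/(2πk) = 0.1103/(2π·234) = 7.505×10^-5 m·K/W
ΣR = 7.505×10^-5 m·K/W
ΔT = Q'·ΣR = 5.50×10^5 × 7.505×10^-5 = 41.28 K
Heat flows outward, so T_out = T_in − ΔT = 75.2 − 41.28 = 33.9 °C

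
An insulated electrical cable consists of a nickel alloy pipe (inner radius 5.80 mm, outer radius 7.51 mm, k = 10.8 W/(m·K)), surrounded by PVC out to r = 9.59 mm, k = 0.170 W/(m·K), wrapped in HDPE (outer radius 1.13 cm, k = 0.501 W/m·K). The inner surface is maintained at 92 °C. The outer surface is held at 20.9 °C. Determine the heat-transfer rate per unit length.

Resistance network (inner→outer):
  R'_nickel alloy = ln(0.00751/0.00580)/(2πk) = 0.2584/(2π·10.8) = 0.003808 m·K/W
  R'_PVC = ln(0.00959/0.00751)/(2πk) = 0.2445/(2π·0.170) = 0.2289 m·K/W
  R'_HDPE = ln(0.0113/0.00959)/(2πk) = 0.1641/(2π·0.501) = 0.05212 m·K/W
ΣR = 0.003808 + 0.2289 + 0.05212 = 0.2848 m·K/W
Q' = ΔT/ΣR = (92 °C − 20.9 °C)/0.2848 = 250 W/m

Q' = 250 W/m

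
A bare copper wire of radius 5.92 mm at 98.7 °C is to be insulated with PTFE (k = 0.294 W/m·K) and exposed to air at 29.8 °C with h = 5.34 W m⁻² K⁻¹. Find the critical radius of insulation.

r_cr = 5.51 cm

For a cylinder, r_cr = k_ins/h = 0.294/5.34 = 0.0551 m = 5.51 cm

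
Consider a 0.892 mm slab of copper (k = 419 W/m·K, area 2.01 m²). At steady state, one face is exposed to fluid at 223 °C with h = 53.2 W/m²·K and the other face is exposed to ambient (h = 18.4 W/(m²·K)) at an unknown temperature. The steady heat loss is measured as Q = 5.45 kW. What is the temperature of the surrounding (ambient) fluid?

Series resistances:
  R_conv,in = 1/(hA) = 1/(53.2·2.01) = 0.009352 K/W
  R_copper = L/(kA) = 8.92×10^-4/(419·2.01) = 1.059×10^-6 K/W
  R_conv,out = 1/(hA) = 1/(18.4·2.01) = 0.02704 K/W
ΣR = 0.03639 K/W
ΔT = Q·ΣR = 5450 × 0.03639 = 198.3 K
Heat flows outward, so T_out = T_in − ΔT = 223 − 198.3 = 24.7 °C

T_out = 24.7 °C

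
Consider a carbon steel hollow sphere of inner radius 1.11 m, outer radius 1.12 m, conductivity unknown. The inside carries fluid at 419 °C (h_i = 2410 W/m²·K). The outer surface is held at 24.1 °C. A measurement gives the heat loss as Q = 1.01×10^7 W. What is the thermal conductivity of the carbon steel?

k = 52.0 W/m·K

ΣR = ΔT/Q = |419 − 24.1|/1.01×10^7 = 3.910×10^-5 K/W
Known resistances:
  R_conv,in = 1/(4πr²h) = 1/(4π·1.11²·2410) = 2.680×10^-5 K/W
R_carbon steel = ΣR − ΣR_known = 3.910×10^-5 − 2.680×10^-5 = 1.230×10^-5 K/W
(1/r₁−1/r₂)/(4πk) = 1.230×10^-5 ⇒ k = 0.008044/(4π·1.230×10^-5) = 52.0 W/m·K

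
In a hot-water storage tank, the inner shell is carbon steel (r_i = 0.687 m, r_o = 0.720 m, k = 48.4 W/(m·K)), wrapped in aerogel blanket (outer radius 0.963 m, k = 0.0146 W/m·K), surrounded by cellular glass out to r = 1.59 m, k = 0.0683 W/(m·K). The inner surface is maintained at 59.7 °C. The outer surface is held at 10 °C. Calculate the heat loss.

Q = 20.8 W

Series thermal resistances, inner to outer:
  R_carbon steel = (1/0.687 − 1/0.720)/(4πk) = 0.06672/(4π·48.4) = 1.097×10^-4 K/W
  R_aerogel blanket = (1/0.720 − 1/0.963)/(4πk) = 0.3505/(4π·0.0146) = 1.910 K/W
  R_cellular glass = (1/0.963 − 1/1.59)/(4πk) = 0.4095/(4π·0.0683) = 0.4771 K/W
ΣR = 1.097×10^-4 + 1.910 + 0.4771 = 2.387 K/W
Q = ΔT/ΣR = (59.7 °C − 10 °C)/2.387 = 20.8 W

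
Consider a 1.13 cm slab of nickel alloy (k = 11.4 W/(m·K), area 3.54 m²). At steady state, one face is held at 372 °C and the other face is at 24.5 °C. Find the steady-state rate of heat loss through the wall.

Q = kA·ΔT/L = 11.4 × 3.54 × |372 °C − 24.5 °C| / 0.0113 = 1.24×10^6 W

Q = 1240 kW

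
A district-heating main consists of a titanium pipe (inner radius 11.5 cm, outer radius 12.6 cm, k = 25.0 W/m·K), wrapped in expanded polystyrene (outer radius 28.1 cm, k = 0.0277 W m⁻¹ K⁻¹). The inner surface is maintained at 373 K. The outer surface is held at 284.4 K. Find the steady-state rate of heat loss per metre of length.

Resistance network (inner→outer):
  R'_titanium = ln(0.126/0.115)/(2πk) = 0.09135/(2π·25.0) = 5.816×10^-4 m·K/W
  R'_expanded polystyrene = ln(0.281/0.126)/(2πk) = 0.8021/(2π·0.0277) = 4.608 m·K/W
ΣR = 5.816×10^-4 + 4.608 = 4.609 m·K/W
Q' = ΔT/ΣR = (373 K − 284.4 K)/4.609 = 19.2 W/m

Q' = 19.2 W/m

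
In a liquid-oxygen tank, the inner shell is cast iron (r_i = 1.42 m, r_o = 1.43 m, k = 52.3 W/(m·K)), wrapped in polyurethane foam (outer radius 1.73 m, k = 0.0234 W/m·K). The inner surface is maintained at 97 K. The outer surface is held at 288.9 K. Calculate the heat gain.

Q = 465 W

Resistance network (inner→outer):
  R_cast iron = (1/1.42 − 1/1.43)/(4πk) = 0.004925/(4π·52.3) = 7.493×10^-6 K/W
  R_polyurethane foam = (1/1.43 − 1/1.73)/(4πk) = 0.1213/(4π·0.0234) = 0.4124 K/W
ΣR = 7.493×10^-6 + 0.4124 = 0.4124 K/W
Q = ΔT/ΣR = (97 K − 288.9 K)/0.4124 = -465 W
(Negative Q ⇒ heat flows inward; heat gain = 465 W.)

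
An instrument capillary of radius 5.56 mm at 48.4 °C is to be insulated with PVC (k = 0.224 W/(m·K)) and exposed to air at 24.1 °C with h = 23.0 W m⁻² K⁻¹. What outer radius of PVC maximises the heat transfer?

r_cr = 0.974 cm

For a cylinder, r_cr = k_ins/h = 0.224/23.0 = 0.00974 m = 0.974 cm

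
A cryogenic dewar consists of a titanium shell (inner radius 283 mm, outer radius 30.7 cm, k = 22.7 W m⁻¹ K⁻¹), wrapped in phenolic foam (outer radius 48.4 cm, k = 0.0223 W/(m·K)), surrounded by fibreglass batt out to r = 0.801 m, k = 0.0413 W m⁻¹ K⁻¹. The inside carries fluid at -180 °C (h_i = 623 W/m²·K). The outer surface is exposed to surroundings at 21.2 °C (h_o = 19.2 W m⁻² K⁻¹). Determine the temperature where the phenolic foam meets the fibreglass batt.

Resistance network (inner→outer):
  R_conv,in = 1/(4πr²h) = 1/(4π·0.283²·623) = 0.001595 K/W
  R_titanium = (1/0.283 − 1/0.307)/(4πk) = 0.2762/(4π·22.7) = 9.684×10^-4 K/W
  R_phenolic foam = (1/0.307 − 1/0.484)/(4πk) = 1.191/(4π·0.0223) = 4.251 K/W
  R_fibreglass batt = (1/0.484 − 1/0.801)/(4πk) = 0.8177/(4π·0.0413) = 1.576 K/W
  R_conv,out = 1/(4πr²h) = 1/(4π·0.801²·19.2) = 0.006460 K/W
ΣR = 0.001595 + 9.684×10^-4 + 4.251 + 1.576 + 0.006460 = 5.836 K/W
Q = ΔT/ΣR = (-180 °C − 21.2 °C)/5.836 = -34.48 W
From the inner boundary to the phenolic foam/fibreglass batt interface, ΣR_partial = 4.254 K/W.
T_interface = T_in − Q·ΣR_partial = -180 °C − (-34.48)(4.254) = -33.3 °C

T = -33.3 °C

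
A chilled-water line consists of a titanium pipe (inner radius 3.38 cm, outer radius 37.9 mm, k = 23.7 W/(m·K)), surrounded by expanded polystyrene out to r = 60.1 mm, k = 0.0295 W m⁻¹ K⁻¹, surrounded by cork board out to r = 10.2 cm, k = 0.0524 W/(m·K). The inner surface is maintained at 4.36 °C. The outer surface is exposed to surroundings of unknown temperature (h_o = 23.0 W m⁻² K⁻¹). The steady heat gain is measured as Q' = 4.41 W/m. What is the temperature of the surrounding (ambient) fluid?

Sum the resistances:
  R'_titanium = ln(0.0379/0.0338)/(2πk) = 0.1145/(2π·23.7) = 7.688×10^-4 m·K/W
  R'_expanded polystyrene = ln(0.0601/0.0379)/(2πk) = 0.4611/(2π·0.0295) = 2.487 m·K/W
  R'_cork board = ln(0.102/0.0601)/(2πk) = 0.5290/(2π·0.0524) = 1.607 m·K/W
  R'_conv,out = 1/(2πr h) = 1/(2π·0.102·23.0) = 0.06784 m·K/W
ΣR = 4.163 m·K/W
ΔT = Q'·ΣR = 4.41 × 4.163 = 18.36 K
Heat flows inward, so T_out = T_in + ΔT = 4.36 + 18.36 = 22.7 °C

T_out = 22.7 °C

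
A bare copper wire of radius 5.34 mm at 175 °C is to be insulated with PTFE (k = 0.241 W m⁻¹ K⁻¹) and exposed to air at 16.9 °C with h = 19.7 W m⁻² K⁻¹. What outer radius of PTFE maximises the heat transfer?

For a cylinder, r_cr = k_ins/h = 0.241/19.7 = 0.0122 m = 1.22 cm

r_cr = 1.22 cm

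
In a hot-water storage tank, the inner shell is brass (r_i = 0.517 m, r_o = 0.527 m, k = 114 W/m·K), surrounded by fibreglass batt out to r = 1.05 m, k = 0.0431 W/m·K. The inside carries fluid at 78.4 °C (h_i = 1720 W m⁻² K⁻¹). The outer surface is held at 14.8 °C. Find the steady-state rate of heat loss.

Series thermal resistances, inner to outer:
  R_conv,in = 1/(4πr²h) = 1/(4π·0.517²·1720) = 1.731×10^-4 K/W
  R_brass = (1/0.517 − 1/0.527)/(4πk) = 0.03670/(4π·114) = 2.562×10^-5 K/W
  R_fibreglass batt = (1/0.527 − 1/1.05)/(4πk) = 0.9452/(4π·0.0431) = 1.745 K/W
ΣR = 1.731×10^-4 + 2.562×10^-5 + 1.745 = 1.745 K/W
Q = ΔT/ΣR = (78.4 °C − 14.8 °C)/1.745 = 36.4 W

Q = 36.4 W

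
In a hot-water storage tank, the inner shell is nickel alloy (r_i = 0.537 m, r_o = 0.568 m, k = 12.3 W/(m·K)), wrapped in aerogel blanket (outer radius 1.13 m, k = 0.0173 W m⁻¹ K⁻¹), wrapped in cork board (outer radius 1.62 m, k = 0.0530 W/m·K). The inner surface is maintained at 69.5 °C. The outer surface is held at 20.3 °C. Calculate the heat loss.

Series thermal resistances, inner to outer:
  R_nickel alloy = (1/0.537 − 1/0.568)/(4πk) = 0.1016/(4π·12.3) = 6.575×10^-4 K/W
  R_aerogel blanket = (1/0.568 − 1/1.13)/(4πk) = 0.8756/(4π·0.0173) = 4.028 K/W
  R_cork board = (1/1.13 − 1/1.62)/(4πk) = 0.2677/(4π·0.0530) = 0.4019 K/W
ΣR = 6.575×10^-4 + 4.028 + 0.4019 = 4.431 K/W
Q = ΔT/ΣR = (69.5 °C − 20.3 °C)/4.431 = 11.1 W

Q = 11.1 W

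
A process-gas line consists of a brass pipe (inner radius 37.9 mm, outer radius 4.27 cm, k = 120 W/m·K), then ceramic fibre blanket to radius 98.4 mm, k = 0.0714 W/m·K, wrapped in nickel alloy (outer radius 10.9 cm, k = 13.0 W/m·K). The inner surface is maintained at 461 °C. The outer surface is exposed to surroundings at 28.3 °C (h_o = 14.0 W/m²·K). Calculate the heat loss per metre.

Treat each layer as a resistance in series:
  R'_brass = ln(0.0427/0.0379)/(2πk) = 0.1192/(2π·120) = 1.582×10^-4 m·K/W
  R'_ceramic fibre blanket = ln(0.0984/0.0427)/(2πk) = 0.8348/(2π·0.0714) = 1.861 m·K/W
  R'_nickel alloy = ln(0.109/0.0984)/(2πk) = 0.1023/(2π·13.0) = 0.001253 m·K/W
  R'_conv,out = 1/(2πr h) = 1/(2π·0.109·14.0) = 0.1043 m·K/W
ΣR = 1.582×10^-4 + 1.861 + 0.001253 + 0.1043 = 1.967 m·K/W
Q' = ΔT/ΣR = (461 °C − 28.3 °C)/1.967 = 220 W/m

Q' = 220 W/m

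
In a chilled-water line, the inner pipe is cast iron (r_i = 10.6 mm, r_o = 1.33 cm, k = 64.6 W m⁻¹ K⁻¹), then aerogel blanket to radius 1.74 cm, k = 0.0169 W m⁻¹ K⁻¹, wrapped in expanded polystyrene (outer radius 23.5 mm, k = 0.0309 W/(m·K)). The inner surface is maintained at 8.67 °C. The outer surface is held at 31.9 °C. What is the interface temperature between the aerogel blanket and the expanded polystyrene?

Series thermal resistances, inner to outer:
  R'_cast iron = ln(0.0133/0.0106)/(2πk) = 0.2269/(2π·64.6) = 5.590×10^-4 m·K/W
  R'_aerogel blanket = ln(0.0174/0.0133)/(2πk) = 0.2687/(2π·0.0169) = 2.531 m·K/W
  R'_expanded polystyrene = ln(0.0235/0.0174)/(2πk) = 0.3005/(2π·0.0309) = 1.548 m·K/W
ΣR = 5.590×10^-4 + 2.531 + 1.548 = 4.080 m·K/W
Q' = ΔT/ΣR = (8.67 °C − 31.9 °C)/4.080 = -5.694 W/m
From the inner boundary to the aerogel blanket/expanded polystyrene interface, ΣR_partial = 2.532 m·K/W.
T_interface = T_in − Q'·ΣR_partial = 8.67 °C − (-5.694)(2.532) = 23.1 °C

T = 23.1 °C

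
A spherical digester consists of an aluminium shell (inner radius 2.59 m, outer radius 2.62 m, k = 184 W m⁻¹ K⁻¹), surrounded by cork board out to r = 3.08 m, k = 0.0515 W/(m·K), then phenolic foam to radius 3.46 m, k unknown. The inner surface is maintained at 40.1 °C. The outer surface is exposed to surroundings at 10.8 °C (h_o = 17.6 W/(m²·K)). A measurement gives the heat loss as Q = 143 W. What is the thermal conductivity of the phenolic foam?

k = 0.0244 W/m·K

ΣR = ΔT/Q = |40.1 − 10.8|/143 = 0.2049 K/W
Known resistances:
  R_aluminium = (1/2.59 − 1/2.62)/(4πk) = 0.004421/(4π·184) = 1.912×10^-6 K/W
  R_cork board = (1/2.62 − 1/3.08)/(4πk) = 0.05700/(4π·0.0515) = 0.08808 K/W
  R_conv,out = 1/(4πr²h) = 1/(4π·3.46²·17.6) = 3.777×10^-4 K/W
R_phenolic foam = ΣR − ΣR_known = 0.2049 − 0.08846 = 0.1164 K/W
(1/r₁−1/r₂)/(4πk) = 0.1164 ⇒ k = 0.03566/(4π·0.1164) = 0.0244 W/m·K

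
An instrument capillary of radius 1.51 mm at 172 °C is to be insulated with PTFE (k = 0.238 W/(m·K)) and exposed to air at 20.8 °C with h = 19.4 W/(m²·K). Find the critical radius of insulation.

r_cr = 1.23 cm

For a cylinder, r_cr = k_ins/h = 0.238/19.4 = 0.0123 m = 1.23 cm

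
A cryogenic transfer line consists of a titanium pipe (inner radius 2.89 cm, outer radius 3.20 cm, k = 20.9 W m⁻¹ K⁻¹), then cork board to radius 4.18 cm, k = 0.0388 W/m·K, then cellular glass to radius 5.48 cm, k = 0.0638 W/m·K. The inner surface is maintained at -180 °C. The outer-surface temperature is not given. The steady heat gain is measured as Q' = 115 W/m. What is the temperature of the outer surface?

Sum the resistances:
  R'_titanium = ln(0.0320/0.0289)/(2πk) = 0.1019/(2π·20.9) = 7.759×10^-4 m·K/W
  R'_cork board = ln(0.0418/0.0320)/(2πk) = 0.2672/(2π·0.0388) = 1.096 m·K/W
  R'_cellular glass = ln(0.0548/0.0418)/(2πk) = 0.2708/(2π·0.0638) = 0.6755 m·K/W
ΣR = 1.772 m·K/W
ΔT = Q'·ΣR = 115 × 1.772 = 203.8 K
Heat flows inward, so T_out = T_in + ΔT = -180 + 203.8 = 23.8 °C

T_out = 23.8 °C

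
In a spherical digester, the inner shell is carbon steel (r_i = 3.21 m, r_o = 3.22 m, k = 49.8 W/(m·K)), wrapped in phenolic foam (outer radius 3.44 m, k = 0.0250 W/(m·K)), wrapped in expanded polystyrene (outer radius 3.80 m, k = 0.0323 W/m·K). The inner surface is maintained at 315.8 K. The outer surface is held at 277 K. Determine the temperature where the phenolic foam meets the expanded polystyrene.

Resistance network (inner→outer):
  R_carbon steel = (1/3.21 − 1/3.22)/(4πk) = 9.675×10^-4/(4π·49.8) = 1.546×10^-6 K/W
  R_phenolic foam = (1/3.22 − 1/3.44)/(4πk) = 0.01986/(4π·0.0250) = 0.06322 K/W
  R_expanded polystyrene = (1/3.44 − 1/3.80)/(4πk) = 0.02754/(4π·0.0323) = 0.06785 K/W
ΣR = 1.546×10^-6 + 0.06322 + 0.06785 = 0.1311 K/W
Q = ΔT/ΣR = (315.8 K − 277 K)/0.1311 = 296.0 W
From the inner boundary to the phenolic foam/expanded polystyrene interface, ΣR_partial = 0.06322 K/W.
T_interface = T_in − Q·ΣR_partial = 315.8 K − (296.0)(0.06322) = 297.1 K

T = 297.1 K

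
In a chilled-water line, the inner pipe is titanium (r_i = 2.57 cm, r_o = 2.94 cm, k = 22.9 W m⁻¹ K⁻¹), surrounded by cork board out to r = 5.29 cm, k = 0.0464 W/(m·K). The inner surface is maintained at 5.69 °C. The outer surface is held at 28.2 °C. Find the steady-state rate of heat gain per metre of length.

Q' = 11.2 W/m

Treat each layer as a resistance in series:
  R'_titanium = ln(0.0294/0.0257)/(2πk) = 0.1345/(2π·22.9) = 9.348×10^-4 m·K/W
  R'_cork board = ln(0.0529/0.0294)/(2πk) = 0.5874/(2π·0.0464) = 2.015 m·K/W
ΣR = 9.348×10^-4 + 2.015 = 2.016 m·K/W
Q' = ΔT/ΣR = (5.69 °C − 28.2 °C)/2.016 = -11.2 W/m
(Negative Q' ⇒ heat flows inward; heat gain = 11.2 W/m.)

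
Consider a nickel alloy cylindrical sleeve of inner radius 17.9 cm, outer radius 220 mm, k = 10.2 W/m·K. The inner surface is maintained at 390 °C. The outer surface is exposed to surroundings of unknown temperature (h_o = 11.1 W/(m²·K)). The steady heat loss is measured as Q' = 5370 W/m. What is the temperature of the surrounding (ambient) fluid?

Series resistances:
  R'_nickel alloy = ln(0.220/0.179)/(2πk) = 0.2062/(2π·10.2) = 0.003218 m·K/W
  R'_conv,out = 1/(2πr h) = 1/(2π·0.220·11.1) = 0.06517 m·K/W
ΣR = 0.06839 m·K/W
ΔT = Q'·ΣR = 5370 × 0.06839 = 367.3 K
Heat flows outward, so T_out = T_in − ΔT = 390 − 367.3 = 22.7 °C

T_out = 22.7 °C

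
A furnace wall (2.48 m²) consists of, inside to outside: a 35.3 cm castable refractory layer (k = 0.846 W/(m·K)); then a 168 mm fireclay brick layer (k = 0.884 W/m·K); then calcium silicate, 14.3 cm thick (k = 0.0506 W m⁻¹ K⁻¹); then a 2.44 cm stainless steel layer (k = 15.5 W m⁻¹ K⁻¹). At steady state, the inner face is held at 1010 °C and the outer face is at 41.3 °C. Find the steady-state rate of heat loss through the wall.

Treat each layer as a resistance in series:
  R_castable refractory = L/(kA) = 0.353/(0.846·2.48) = 0.1682 K/W
  R_fireclay brick = L/(kA) = 0.168/(0.884·2.48) = 0.07663 K/W
  R_calcium silicate = L/(kA) = 0.143/(0.0506·2.48) = 1.140 K/W
  R_stainless steel = L/(kA) = 0.0244/(15.5·2.48) = 6.348×10^-4 K/W
ΣR = 0.1682 + 0.07663 + 1.140 + 6.348×10^-4 = 1.385 K/W
Q = ΔT/ΣR = (1010 °C − 41.3 °C)/1.385 = 699 W

Q = 699 W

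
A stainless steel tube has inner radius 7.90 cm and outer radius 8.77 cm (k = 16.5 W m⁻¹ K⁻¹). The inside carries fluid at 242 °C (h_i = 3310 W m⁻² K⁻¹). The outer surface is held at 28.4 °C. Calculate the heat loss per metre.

Q' = 1.32×10^5 W/m

Resistance network (inner→outer):
  R'_conv,in = 1/(2πr h) = 1/(2π·0.0790·3310) = 6.086×10^-4 m·K/W
  R'_stainless steel = ln(0.0877/0.0790)/(2πk) = 0.1045/(2π·16.5) = 0.001008 m·K/W
ΣR = 6.086×10^-4 + 0.001008 = 0.001617 m·K/W
Q' = ΔT/ΣR = (242 °C − 28.4 °C)/0.001617 = 1.32×10^5 W/m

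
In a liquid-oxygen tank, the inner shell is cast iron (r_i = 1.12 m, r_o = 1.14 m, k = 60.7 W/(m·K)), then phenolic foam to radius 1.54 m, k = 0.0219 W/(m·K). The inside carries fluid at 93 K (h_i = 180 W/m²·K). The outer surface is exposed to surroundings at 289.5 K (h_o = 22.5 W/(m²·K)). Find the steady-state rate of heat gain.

Series thermal resistances, inner to outer:
  R_conv,in = 1/(4πr²h) = 1/(4π·1.12²·180) = 3.524×10^-4 K/W
  R_cast iron = (1/1.12 − 1/1.14)/(4πk) = 0.01566/(4π·60.7) = 2.054×10^-5 K/W
  R_phenolic foam = (1/1.14 − 1/1.54)/(4πk) = 0.2278/(4π·0.0219) = 0.8279 K/W
  R_conv,out = 1/(4πr²h) = 1/(4π·1.54²·22.5) = 0.001491 K/W
ΣR = 3.524×10^-4 + 2.054×10^-5 + 0.8279 + 0.001491 = 0.8298 K/W
Q = ΔT/ΣR = (93 K − 289.5 K)/0.8298 = -237 W
(Negative Q ⇒ heat flows inward; heat gain = 237 W.)

Q = 237 W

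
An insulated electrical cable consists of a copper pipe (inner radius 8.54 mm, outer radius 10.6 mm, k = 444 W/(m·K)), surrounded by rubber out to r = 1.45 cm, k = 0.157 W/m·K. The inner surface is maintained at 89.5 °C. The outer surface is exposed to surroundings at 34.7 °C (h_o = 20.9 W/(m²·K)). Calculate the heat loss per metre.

Q' = 65.0 W/m

Resistance network (inner→outer):
  R'_copper = ln(0.0106/0.00854)/(2πk) = 0.2161/(2π·444) = 7.746×10^-5 m·K/W
  R'_rubber = ln(0.0145/0.0106)/(2πk) = 0.3133/(2π·0.157) = 0.3176 m·K/W
  R'_conv,out = 1/(2πr h) = 1/(2π·0.0145·20.9) = 0.5252 m·K/W
ΣR = 7.746×10^-5 + 0.3176 + 0.5252 = 0.8429 m·K/W
Q' = ΔT/ΣR = (89.5 °C − 34.7 °C)/0.8429 = 65.0 W/m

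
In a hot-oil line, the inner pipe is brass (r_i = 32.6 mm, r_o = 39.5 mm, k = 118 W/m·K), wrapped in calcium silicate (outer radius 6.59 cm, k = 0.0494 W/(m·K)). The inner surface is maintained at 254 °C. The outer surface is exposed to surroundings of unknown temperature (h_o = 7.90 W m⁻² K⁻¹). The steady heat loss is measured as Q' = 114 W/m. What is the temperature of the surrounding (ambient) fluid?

T_out = 31.1 °C

Series resistances:
  R'_brass = ln(0.0395/0.0326)/(2πk) = 0.1920/(2π·118) = 2.589×10^-4 m·K/W
  R'_calcium silicate = ln(0.0659/0.0395)/(2πk) = 0.5118/(2π·0.0494) = 1.649 m·K/W
  R'_conv,out = 1/(2πr h) = 1/(2π·0.0659·7.90) = 0.3057 m·K/W
ΣR = 1.955 m·K/W
ΔT = Q'·ΣR = 114 × 1.955 = 222.9 K
Heat flows outward, so T_out = T_in − ΔT = 254 − 222.9 = 31.1 °C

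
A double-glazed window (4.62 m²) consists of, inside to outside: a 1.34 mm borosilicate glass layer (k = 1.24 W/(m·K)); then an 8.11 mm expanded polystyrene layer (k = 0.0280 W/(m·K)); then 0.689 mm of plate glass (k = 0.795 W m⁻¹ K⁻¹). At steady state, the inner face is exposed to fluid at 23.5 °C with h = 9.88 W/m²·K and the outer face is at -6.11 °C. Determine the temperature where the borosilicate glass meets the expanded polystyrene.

Series thermal resistances, inner to outer:
  R_conv,in = 1/(hA) = 1/(9.88·4.62) = 0.02191 K/W
  R_borosilicate glass = L/(kA) = 0.00134/(1.24·4.62) = 2.339×10^-4 K/W
  R_expanded polystyrene = L/(kA) = 0.00811/(0.0280·4.62) = 0.06269 K/W
  R_plate glass = L/(kA) = 6.89×10^-4/(0.795·4.62) = 1.876×10^-4 K/W
ΣR = 0.02191 + 2.339×10^-4 + 0.06269 + 1.876×10^-4 = 0.08502 K/W
Q = ΔT/ΣR = (23.5 °C − -6.11 °C)/0.08502 = 348.3 W
From the inner boundary to the borosilicate glass/expanded polystyrene interface, ΣR_partial = 0.02214 K/W.
T_interface = T_in − Q·ΣR_partial = 23.5 °C − (348.3)(0.02214) = 15.8 °C

T = 15.8 °C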